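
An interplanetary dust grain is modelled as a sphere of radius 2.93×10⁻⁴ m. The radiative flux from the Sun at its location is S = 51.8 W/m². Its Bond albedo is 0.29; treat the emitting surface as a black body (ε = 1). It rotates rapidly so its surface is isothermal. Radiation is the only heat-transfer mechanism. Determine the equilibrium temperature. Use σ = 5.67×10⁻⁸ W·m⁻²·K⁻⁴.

T ≈ 113 K

At equilibrium, absorbed power = emitted power.
Absorbing cross-section = πr² = 2.697×10⁻⁷ m²; emitting surface = 4πr² = 1.079×10⁻⁶ m² (ratio 4).
(1−a)S·A_cross = εσ·A_surf·T⁴  ⇒  T⁴ = (1−a)S/(4σ).
T⁴ = 0.710·51.8/(4·5.67×10⁻⁸) = 1.622×10⁸ K⁴.
T = (1.622×10⁸)^(1/4).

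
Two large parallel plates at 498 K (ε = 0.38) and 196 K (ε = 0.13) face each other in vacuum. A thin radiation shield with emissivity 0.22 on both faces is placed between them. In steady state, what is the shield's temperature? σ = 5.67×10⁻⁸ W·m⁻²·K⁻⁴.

In steady state the net flux on the hot side equals that on the cold side.
σ(T₁⁴−T_s⁴)/D₁ = σ(T_s⁴−T₂⁴)/D₂, with D₁ = 1/ε₁+1/ε_s−1 = 6.177, D₂ = 1/ε_s+1/ε₂−1 = 11.24.
Solve for T_s⁴: T_s⁴ = (D₂·T₁⁴ + D₁·T₂⁴)/(D₁+D₂) = 4.021×10¹⁰ K⁴.

T_s ≈ 448 K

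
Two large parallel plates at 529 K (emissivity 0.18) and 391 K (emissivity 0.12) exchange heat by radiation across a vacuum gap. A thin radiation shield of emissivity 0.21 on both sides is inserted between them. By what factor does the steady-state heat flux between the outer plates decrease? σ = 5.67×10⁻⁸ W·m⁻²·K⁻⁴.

factor ≈ 1.66

Without shield: q₀ = σΔ(T⁴)/(1/ε₁+1/ε₂−1) with denominator 12.89.
With shield the two gaps are in series; the resistances add: (1/ε₁+1/ε_s−1)+(1/ε_s+1/ε₂−1) = 9.317+12.10 = 21.41.
Heat-flux ratio q₀/q = 21.41/12.89.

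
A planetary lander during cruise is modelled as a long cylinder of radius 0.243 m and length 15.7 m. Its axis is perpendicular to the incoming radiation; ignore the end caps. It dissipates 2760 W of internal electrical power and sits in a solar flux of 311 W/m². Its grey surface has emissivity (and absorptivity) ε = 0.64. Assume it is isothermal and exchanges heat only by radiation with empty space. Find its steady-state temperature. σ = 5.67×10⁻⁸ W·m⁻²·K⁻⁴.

At steady state, absorbed solar power + internal power = radiated power.
Absorbed: α·S·A_cross = 0.64·311·7.630 = 1519 W (cross-section 2rL).
Total input = 1519 + 2760 = 4279 W.
Radiated: εσ·A_surf·T⁴ with A_surf = 2πrL = 23.97 m².
T⁴ = 4279/(0.64·5.67×10⁻⁸·23.97) = 4.919×10⁹ K⁴.

T ≈ 265 K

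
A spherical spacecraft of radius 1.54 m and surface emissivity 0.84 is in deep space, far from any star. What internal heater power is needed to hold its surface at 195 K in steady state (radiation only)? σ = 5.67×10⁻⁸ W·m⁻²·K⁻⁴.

P = εσ·4πr²·T⁴.
4πr² = 29.80 m²; T⁴ = 1.446×10⁹ K⁴.
P = 0.84·5.67×10⁻⁸·29.80·1.446×10⁹.

P ≈ 2050 W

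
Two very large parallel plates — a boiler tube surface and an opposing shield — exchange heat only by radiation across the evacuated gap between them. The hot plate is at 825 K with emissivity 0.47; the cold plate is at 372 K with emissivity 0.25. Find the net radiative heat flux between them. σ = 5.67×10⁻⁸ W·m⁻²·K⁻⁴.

For two infinite grey parallel plates, q = σ(T₁⁴ − T₂⁴)/(1/ε₁ + 1/ε₂ − 1).
T₁⁴ − T₂⁴ = 4.633×10¹¹ − 1.915×10¹⁰ = 4.441×10¹¹ K⁴.
1/ε₁ + 1/ε₂ − 1 = 2.128 + 4.000 − 1 = 5.128.
q = 5.67×10⁻⁸ × 4.441×10¹¹ / 5.128.

q ≈ 4910 W/m²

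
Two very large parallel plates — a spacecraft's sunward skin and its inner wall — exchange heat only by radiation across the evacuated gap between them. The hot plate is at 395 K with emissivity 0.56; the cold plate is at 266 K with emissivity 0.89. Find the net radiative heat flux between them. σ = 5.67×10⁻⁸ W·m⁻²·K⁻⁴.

q ≈ 574 W/m²

For two infinite grey parallel plates, q = σ(T₁⁴ − T₂⁴)/(1/ε₁ + 1/ε₂ − 1).
T₁⁴ − T₂⁴ = 2.434×10¹⁰ − 5.006×10⁹ = 1.934×10¹⁰ K⁴.
1/ε₁ + 1/ε₂ − 1 = 1.786 + 1.124 − 1 = 1.909.
q = 5.67×10⁻⁸ × 1.934×10¹⁰ / 1.909.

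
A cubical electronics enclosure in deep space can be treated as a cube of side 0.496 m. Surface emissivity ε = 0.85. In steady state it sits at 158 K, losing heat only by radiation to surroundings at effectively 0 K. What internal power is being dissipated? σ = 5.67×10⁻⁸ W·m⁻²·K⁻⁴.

P ≈ 44.3 W

Steady state: P = εσA T⁴.
A = 6L² = 1.476 m²; T⁴ = (158)⁴ = 6.232×10⁸ K⁴.
P = 0.85 × 5.67×10⁻⁸ × 1.476 × 6.232×10⁸.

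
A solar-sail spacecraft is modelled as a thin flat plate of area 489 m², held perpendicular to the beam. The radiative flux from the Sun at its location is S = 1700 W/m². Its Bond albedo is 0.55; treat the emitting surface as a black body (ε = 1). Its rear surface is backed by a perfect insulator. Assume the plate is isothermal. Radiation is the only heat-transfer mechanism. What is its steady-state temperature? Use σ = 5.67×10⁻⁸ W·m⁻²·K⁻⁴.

T ≈ 341 K

At equilibrium, absorbed power = emitted power.
Absorbing cross-section = A = 489.0 m²; emitting surface = A = 489.0 m² (ratio 1).
(1−a)S·A_cross = εσ·A_surf·T⁴  ⇒  T⁴ = (1−a)S/(1σ).
T⁴ = 0.450·1700/(1·5.67×10⁻⁸) = 1.349×10¹⁰ K⁴.
T = (1.349×10¹⁰)^(1/4).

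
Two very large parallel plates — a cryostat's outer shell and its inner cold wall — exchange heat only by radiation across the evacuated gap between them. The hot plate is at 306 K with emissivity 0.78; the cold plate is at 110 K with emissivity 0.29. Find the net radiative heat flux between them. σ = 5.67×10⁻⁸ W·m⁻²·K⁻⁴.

For two infinite grey parallel plates, q = σ(T₁⁴ − T₂⁴)/(1/ε₁ + 1/ε₂ − 1).
T₁⁴ − T₂⁴ = 8.768×10⁹ − 1.464×10⁸ = 8.621×10⁹ K⁴.
1/ε₁ + 1/ε₂ − 1 = 1.282 + 3.448 − 1 = 3.730.
q = 5.67×10⁻⁸ × 8.621×10⁹ / 3.730.

q ≈ 131 W/m²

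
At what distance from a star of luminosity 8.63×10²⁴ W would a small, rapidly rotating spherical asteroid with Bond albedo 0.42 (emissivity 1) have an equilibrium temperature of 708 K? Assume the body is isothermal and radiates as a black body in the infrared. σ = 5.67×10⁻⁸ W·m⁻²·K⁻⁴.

For an isothermal black-emitting sphere, (1−a)S·πr² = σ·4πr²·T⁴ ⇒ S = 4σT⁴/(1−a).
S = 4·5.67×10⁻⁸·(708)⁴/0.580 = 98250 W/m².
Flux falls as S = L/(4πd²), so d = √(L/(4πS)) = √(8.63×10²⁴/(4π·98250)).

d ≈ 2.64×10⁹ m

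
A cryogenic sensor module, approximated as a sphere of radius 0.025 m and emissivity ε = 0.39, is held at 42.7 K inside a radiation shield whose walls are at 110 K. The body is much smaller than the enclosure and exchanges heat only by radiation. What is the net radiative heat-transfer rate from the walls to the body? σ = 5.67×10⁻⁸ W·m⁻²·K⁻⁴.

For a small grey body in a large enclosure: P_net = εσA(T_body⁴ − T_wall⁴).
A = 4πr² = 0.007854 m²; T_body⁴ − T_wall⁴ = 3.324×10⁶ − 1.464×10⁸ = -1.431×10⁸ K⁴.
|P_net| = 0.39·5.67×10⁻⁸·0.007854·1.431×10⁸.

P_net ≈ 0.0249 W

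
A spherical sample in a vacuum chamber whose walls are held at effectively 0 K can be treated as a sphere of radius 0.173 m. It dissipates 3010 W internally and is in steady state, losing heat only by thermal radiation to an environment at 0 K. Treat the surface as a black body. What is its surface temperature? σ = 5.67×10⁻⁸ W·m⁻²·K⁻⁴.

T ≈ 613 K

Steady state: internal power = radiated power, P = εσA T⁴.
Radiating area A = 4πr² = 0.3761 m².
T⁴ = P/(εσA) = 3010/(1.0·5.67×10⁻⁸·0.3761) = 1.412×10¹¹ K⁴.
T = (1.412×10¹¹)^(1/4).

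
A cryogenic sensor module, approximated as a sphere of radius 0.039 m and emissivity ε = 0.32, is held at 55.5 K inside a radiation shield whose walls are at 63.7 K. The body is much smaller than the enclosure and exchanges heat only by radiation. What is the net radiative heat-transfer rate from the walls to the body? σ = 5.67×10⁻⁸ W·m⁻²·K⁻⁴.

P_net ≈ 0.00242 W

For a small grey body in a large enclosure: P_net = εσA(T_body⁴ − T_wall⁴).
A = 4πr² = 0.01911 m²; T_body⁴ − T_wall⁴ = 9.488×10⁶ − 1.646×10⁷ = -6.977×10⁶ K⁴.
|P_net| = 0.32·5.67×10⁻⁸·0.01911·6.977×10⁶.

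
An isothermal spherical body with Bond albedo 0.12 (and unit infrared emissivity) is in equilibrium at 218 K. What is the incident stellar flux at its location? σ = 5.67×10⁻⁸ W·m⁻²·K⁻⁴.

(1−a)S·πr² = σ·4πr²·T⁴ ⇒ S = 4σT⁴/(1−a).
S = 4·5.67×10⁻⁸·2.259×10⁹/0.880.

S ≈ 582 W/m²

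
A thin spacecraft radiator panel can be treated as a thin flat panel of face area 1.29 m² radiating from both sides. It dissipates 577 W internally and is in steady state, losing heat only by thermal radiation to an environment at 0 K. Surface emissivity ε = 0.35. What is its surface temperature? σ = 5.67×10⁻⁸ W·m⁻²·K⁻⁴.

T ≈ 326 K

Steady state: internal power = radiated power, P = εσA T⁴.
Radiating area A = 2·1.29 = 2.580 m².
T⁴ = P/(εσA) = 577/(0.35·5.67×10⁻⁸·2.580) = 1.127×10¹⁰ K⁴.
T = (1.127×10¹⁰)^(1/4).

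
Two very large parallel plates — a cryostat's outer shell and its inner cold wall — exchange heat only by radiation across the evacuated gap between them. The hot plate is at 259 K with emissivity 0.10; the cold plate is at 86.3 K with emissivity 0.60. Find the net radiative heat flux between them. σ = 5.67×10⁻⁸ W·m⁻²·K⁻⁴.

q ≈ 23.6 W/m²

For two infinite grey parallel plates, q = σ(T₁⁴ − T₂⁴)/(1/ε₁ + 1/ε₂ − 1).
T₁⁴ − T₂⁴ = 4.500×10⁹ − 5.547×10⁷ = 4.444×10⁹ K⁴.
1/ε₁ + 1/ε₂ − 1 = 10.00 + 1.667 − 1 = 10.67.
q = 5.67×10⁻⁸ × 4.444×10⁹ / 10.67.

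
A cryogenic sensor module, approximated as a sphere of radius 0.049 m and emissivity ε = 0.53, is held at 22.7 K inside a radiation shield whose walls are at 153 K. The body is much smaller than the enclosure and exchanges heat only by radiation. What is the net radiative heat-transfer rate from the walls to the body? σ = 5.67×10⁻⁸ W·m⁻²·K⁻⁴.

For a small grey body in a large enclosure: P_net = εσA(T_body⁴ − T_wall⁴).
A = 4πr² = 0.03017 m²; T_body⁴ − T_wall⁴ = 2.655×10⁵ − 5.480×10⁸ = -5.477×10⁸ K⁴.
|P_net| = 0.53·5.67×10⁻⁸·0.03017·5.477×10⁸.

P_net ≈ 0.497 W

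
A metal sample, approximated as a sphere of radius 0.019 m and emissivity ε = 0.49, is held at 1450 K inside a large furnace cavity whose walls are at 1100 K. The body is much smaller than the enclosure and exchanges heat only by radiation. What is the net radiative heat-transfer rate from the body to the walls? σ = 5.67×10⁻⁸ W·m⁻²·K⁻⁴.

For a small grey body in a large enclosure: P_net = εσA(T_body⁴ − T_wall⁴).
A = 4πr² = 0.004536 m²; T_body⁴ − T_wall⁴ = 4.421×10¹² − 1.464×10¹² = 2.956×10¹² K⁴.
|P_net| = 0.49·5.67×10⁻⁸·0.004536·2.956×10¹².

P_net ≈ 373 W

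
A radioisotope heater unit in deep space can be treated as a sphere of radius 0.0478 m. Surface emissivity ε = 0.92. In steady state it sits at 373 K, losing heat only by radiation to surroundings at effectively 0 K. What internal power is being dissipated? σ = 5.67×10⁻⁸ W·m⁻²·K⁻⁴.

Steady state: P = εσA T⁴.
A = 4πr² = 0.02871 m²; T⁴ = (373)⁴ = 1.936×10¹⁰ K⁴.
P = 0.92 × 5.67×10⁻⁸ × 0.02871 × 1.936×10¹⁰.

P ≈ 29.0 W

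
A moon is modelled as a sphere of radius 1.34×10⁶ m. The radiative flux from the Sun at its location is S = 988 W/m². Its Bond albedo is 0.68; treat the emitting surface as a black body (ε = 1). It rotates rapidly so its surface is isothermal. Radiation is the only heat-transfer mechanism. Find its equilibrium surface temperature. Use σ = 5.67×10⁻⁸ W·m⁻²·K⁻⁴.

At equilibrium, absorbed power = emitted power.
Absorbing cross-section = πr² = 5.641×10¹² m²; emitting surface = 4πr² = 2.256×10¹³ m² (ratio 4).
(1−a)S·A_cross = εσ·A_surf·T⁴  ⇒  T⁴ = (1−a)S/(4σ).
T⁴ = 0.320·988/(4·5.67×10⁻⁸) = 1.394×10⁹ K⁴.
T = (1.394×10⁹)^(1/4).

T ≈ 193 K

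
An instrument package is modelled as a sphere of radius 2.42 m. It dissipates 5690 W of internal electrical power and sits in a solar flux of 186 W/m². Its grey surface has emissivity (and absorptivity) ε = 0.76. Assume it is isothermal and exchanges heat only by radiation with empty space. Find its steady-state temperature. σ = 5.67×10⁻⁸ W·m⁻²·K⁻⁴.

T ≈ 226 K

At steady state, absorbed solar power + internal power = radiated power.
Absorbed: α·S·A_cross = 0.76·186·18.40 = 2601 W (cross-section πr²).
Total input = 2601 + 5690 = 8291 W.
Radiated: εσ·A_surf·T⁴ with A_surf = 4πr² = 73.59 m².
T⁴ = 8291/(0.76·5.67×10⁻⁸·73.59) = 2.614×10⁹ K⁴.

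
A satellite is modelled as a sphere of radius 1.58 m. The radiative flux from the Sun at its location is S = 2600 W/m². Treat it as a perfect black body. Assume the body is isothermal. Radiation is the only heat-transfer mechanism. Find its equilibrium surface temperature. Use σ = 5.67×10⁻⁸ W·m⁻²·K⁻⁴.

At equilibrium, absorbed power = emitted power.
Absorbing cross-section = πr² = 7.843 m²; emitting surface = 4πr² = 31.37 m² (ratio 4).
S·A_cross = εσ·A_surf·T⁴  ⇒  T⁴ = S/(4σ).
T⁴ = 1.00·2600/(4·5.67×10⁻⁸) = 1.146×10¹⁰ K⁴.
T = (1.146×10¹⁰)^(1/4).

T ≈ 327 K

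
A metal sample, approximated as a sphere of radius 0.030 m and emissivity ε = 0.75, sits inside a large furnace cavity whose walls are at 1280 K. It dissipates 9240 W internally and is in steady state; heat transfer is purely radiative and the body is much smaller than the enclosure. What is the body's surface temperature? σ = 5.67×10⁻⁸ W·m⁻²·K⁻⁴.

T ≈ 2160 K

For a small grey body in a large enclosure, net radiated power = εσA(T⁴ − T_w⁴).
Steady state: P = εσA(T⁴ − T_w⁴) with A = 4πr² = 0.01131 m².
T⁴ = P/(εσA) + T_w⁴ = 9240/(0.75·5.67×10⁻⁸·0.01131) + (1280)⁴
    = 1.921×10¹³ + 2.684×10¹² = 2.190×10¹³ K⁴.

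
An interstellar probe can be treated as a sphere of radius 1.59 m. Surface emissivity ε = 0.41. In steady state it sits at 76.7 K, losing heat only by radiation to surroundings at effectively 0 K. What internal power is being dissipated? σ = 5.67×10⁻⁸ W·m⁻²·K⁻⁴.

P ≈ 25.6 W

Steady state: P = εσA T⁴.
A = 4πr² = 31.77 m²; T⁴ = (76.7)⁴ = 3.461×10⁷ K⁴.
P = 0.41 × 5.67×10⁻⁸ × 31.77 × 3.461×10⁷.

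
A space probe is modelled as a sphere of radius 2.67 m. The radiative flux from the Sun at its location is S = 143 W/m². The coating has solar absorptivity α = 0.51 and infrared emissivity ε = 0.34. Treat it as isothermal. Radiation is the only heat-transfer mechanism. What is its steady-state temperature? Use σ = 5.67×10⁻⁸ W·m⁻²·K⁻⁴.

T ≈ 175 K

At equilibrium, absorbed power = emitted power.
Absorbing cross-section = πr² = 22.40 m²; emitting surface = 4πr² = 89.58 m² (ratio 4).
αS·A_cross = εσ·A_surf·T⁴  ⇒  T⁴ = αS/(ε·4σ).
T⁴ = 0.510·143/(0.34·4·5.67×10⁻⁸) = 9.458×10⁸ K⁴.
T = (9.458×10⁸)^(1/4).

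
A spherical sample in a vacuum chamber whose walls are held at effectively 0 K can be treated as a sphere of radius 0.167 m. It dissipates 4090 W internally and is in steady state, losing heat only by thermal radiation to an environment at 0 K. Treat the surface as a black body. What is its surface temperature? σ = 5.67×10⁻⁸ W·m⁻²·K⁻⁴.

Steady state: internal power = radiated power, P = εσA T⁴.
Radiating area A = 4πr² = 0.3505 m².
T⁴ = P/(εσA) = 4090/(1.0·5.67×10⁻⁸·0.3505) = 2.058×10¹¹ K⁴.
T = (2.058×10¹¹)^(1/4).

T ≈ 674 K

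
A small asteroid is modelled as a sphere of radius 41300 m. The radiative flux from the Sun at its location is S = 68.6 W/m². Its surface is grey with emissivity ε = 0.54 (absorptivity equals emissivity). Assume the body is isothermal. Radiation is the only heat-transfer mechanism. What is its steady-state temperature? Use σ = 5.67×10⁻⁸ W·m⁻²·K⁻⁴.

At equilibrium, absorbed power = emitted power.
Absorbing cross-section = πr² = 5.359×10⁹ m²; emitting surface = 4πr² = 2.143×10¹⁰ m² (ratio 4).
εS·A_cross = εσ·A_surf·T⁴  ⇒  T⁴ = S/(4σ)   (ε cancels).
T⁴ = 68.6/(4·5.67×10⁻⁸) = 3.025×10⁸ K⁴.
T = (3.025×10⁸)^(1/4).

T ≈ 132 K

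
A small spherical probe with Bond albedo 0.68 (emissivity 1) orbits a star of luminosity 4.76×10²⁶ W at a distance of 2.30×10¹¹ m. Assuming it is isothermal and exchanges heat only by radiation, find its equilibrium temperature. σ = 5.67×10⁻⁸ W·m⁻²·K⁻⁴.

First find the stellar flux at distance d: S = L/(4πd²) = 4.76×10²⁶/(4π·(2.30×10¹¹)²) = 716.0 W/m².
For an isothermal sphere, absorbed (1−a)S·πr² = emitted σ·4πr²·T⁴, so T⁴ = (1−a)S/(4σ).
T⁴ = 0.320·716.0/(4·5.67×10⁻⁸) = 1.010×10⁹ K⁴.

T ≈ 178 K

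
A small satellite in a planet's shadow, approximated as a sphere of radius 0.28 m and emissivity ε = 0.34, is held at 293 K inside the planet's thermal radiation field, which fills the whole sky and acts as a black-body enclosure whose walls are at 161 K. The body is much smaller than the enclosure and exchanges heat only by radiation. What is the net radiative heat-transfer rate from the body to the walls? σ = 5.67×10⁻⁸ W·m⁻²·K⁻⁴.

For a small grey body in a large enclosure: P_net = εσA(T_body⁴ − T_wall⁴).
A = 4πr² = 0.9852 m²; T_body⁴ − T_wall⁴ = 7.370×10⁹ − 6.719×10⁸ = 6.698×10⁹ K⁴.
|P_net| = 0.34·5.67×10⁻⁸·0.9852·6.698×10⁹.

P_net ≈ 127 W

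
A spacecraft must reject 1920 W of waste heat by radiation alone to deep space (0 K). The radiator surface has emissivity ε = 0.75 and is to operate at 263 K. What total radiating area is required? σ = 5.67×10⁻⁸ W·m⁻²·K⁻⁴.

P = εσA T⁴ ⇒ A = P/(εσT⁴).
T⁴ = 4.784×10⁹ K⁴.
A = 1920/(0.75 × 5.67×10⁻⁸ × 4.784×10⁹).

A ≈ 9.44 m²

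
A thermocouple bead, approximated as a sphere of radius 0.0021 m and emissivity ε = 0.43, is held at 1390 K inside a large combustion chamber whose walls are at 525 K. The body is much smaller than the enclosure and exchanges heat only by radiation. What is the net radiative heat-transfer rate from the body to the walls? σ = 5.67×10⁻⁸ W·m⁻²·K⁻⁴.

P_net ≈ 4.94 W

For a small grey body in a large enclosure: P_net = εσA(T_body⁴ − T_wall⁴).
A = 4πr² = 5.542×10⁻⁵ m²; T_body⁴ − T_wall⁴ = 3.733×10¹² − 7.597×10¹⁰ = 3.657×10¹² K⁴.
|P_net| = 0.43·5.67×10⁻⁸·5.542×10⁻⁵·3.657×10¹².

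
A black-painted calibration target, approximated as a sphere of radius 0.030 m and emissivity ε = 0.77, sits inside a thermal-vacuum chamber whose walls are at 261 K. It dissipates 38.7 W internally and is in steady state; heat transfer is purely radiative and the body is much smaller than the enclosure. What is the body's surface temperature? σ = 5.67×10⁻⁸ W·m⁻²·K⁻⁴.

For a small grey body in a large enclosure, net radiated power = εσA(T⁴ − T_w⁴).
Steady state: P = εσA(T⁴ − T_w⁴) with A = 4πr² = 0.01131 m².
T⁴ = P/(εσA) + T_w⁴ = 38.7/(0.77·5.67×10⁻⁸·0.01131) + (261)⁴
    = 7.838×10¹⁰ + 4.640×10⁹ = 8.302×10¹⁰ K⁴.

T ≈ 537 K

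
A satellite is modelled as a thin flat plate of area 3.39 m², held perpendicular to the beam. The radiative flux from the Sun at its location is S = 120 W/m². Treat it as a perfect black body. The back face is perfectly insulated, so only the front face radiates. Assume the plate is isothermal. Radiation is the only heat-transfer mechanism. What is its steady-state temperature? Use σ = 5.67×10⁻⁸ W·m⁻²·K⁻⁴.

T ≈ 214 K

At equilibrium, absorbed power = emitted power.
Absorbing cross-section = A = 3.390 m²; emitting surface = A = 3.390 m² (ratio 1).
S·A_cross = εσ·A_surf·T⁴  ⇒  T⁴ = S/(1σ).
T⁴ = 1.00·120/(1·5.67×10⁻⁸) = 2.116×10⁹ K⁴.
T = (2.116×10⁹)^(1/4).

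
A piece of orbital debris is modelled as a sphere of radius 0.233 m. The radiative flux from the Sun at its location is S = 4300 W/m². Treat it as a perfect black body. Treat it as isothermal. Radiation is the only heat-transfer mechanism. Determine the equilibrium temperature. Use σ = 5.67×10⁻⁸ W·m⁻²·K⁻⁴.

At equilibrium, absorbed power = emitted power.
Absorbing cross-section = πr² = 0.1706 m²; emitting surface = 4πr² = 0.6822 m² (ratio 4).
S·A_cross = εσ·A_surf·T⁴  ⇒  T⁴ = S/(4σ).
T⁴ = 1.00·4300/(4·5.67×10⁻⁸) = 1.896×10¹⁰ K⁴.
T = (1.896×10¹⁰)^(1/4).

T ≈ 371 K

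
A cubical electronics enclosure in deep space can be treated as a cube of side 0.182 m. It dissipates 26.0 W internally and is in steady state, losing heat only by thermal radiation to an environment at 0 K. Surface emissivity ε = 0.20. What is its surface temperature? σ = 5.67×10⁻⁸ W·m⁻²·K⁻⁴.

Steady state: internal power = radiated power, P = εσA T⁴.
Radiating area A = 6L² = 0.1987 m².
T⁴ = P/(εσA) = 26.0/(0.20·5.67×10⁻⁸·0.1987) = 1.154×10¹⁰ K⁴.
T = (1.154×10¹⁰)^(1/4).

T ≈ 328 K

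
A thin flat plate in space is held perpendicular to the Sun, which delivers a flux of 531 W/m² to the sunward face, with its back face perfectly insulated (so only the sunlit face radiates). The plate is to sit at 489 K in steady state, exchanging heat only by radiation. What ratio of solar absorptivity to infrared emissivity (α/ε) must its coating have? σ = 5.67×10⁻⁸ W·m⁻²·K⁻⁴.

α/ε ≈ 6.11

Balance: αS·A = εσ·1A·T⁴ ⇒ α/ε = σT⁴/S.
α/ε = 5.67×10⁻⁸·(489)⁴/531 = 5.67×10⁻⁸·5.718×10¹⁰/531.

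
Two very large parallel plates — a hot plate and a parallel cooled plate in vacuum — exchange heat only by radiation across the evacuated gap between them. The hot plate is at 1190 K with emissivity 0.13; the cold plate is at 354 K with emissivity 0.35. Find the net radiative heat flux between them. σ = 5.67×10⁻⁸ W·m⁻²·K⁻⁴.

For two infinite grey parallel plates, q = σ(T₁⁴ − T₂⁴)/(1/ε₁ + 1/ε₂ − 1).
T₁⁴ − T₂⁴ = 2.005×10¹² − 1.570×10¹⁰ = 1.990×10¹² K⁴.
1/ε₁ + 1/ε₂ − 1 = 7.692 + 2.857 − 1 = 9.549.
q = 5.67×10⁻⁸ × 1.990×10¹² / 9.549.

q ≈ 11800 W/m²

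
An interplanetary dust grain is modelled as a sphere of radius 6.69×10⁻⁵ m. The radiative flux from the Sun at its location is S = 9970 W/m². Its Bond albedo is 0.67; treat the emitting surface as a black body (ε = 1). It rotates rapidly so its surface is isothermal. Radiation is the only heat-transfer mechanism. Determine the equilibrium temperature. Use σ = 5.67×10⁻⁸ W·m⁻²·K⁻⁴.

At equilibrium, absorbed power = emitted power.
Absorbing cross-section = πr² = 1.406×10⁻⁸ m²; emitting surface = 4πr² = 5.624×10⁻⁸ m² (ratio 4).
(1−a)S·A_cross = εσ·A_surf·T⁴  ⇒  T⁴ = (1−a)S/(4σ).
T⁴ = 0.330·9970/(4·5.67×10⁻⁸) = 1.451×10¹⁰ K⁴.
T = (1.451×10¹⁰)^(1/4).

T ≈ 347 K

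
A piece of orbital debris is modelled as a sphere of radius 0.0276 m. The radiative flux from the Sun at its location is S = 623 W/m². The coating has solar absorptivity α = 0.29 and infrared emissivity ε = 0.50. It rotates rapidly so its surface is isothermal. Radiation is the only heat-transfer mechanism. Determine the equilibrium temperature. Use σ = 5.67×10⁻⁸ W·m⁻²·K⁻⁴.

At equilibrium, absorbed power = emitted power.
Absorbing cross-section = πr² = 0.002393 m²; emitting surface = 4πr² = 0.009573 m² (ratio 4).
αS·A_cross = εσ·A_surf·T⁴  ⇒  T⁴ = αS/(ε·4σ).
T⁴ = 0.290·623/(0.50·4·5.67×10⁻⁸) = 1.593×10⁹ K⁴.
T = (1.593×10⁹)^(1/4).

T ≈ 200 K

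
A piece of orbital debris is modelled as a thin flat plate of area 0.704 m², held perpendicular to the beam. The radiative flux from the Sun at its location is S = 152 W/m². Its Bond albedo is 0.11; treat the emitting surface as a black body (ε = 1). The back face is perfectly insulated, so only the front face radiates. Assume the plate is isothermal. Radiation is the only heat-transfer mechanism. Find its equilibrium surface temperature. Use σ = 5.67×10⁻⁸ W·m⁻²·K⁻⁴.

T ≈ 221 K

At equilibrium, absorbed power = emitted power.
Absorbing cross-section = A = 0.7040 m²; emitting surface = A = 0.7040 m² (ratio 1).
(1−a)S·A_cross = εσ·A_surf·T⁴  ⇒  T⁴ = (1−a)S/(1σ).
T⁴ = 0.890·152/(1·5.67×10⁻⁸) = 2.386×10⁹ K⁴.
T = (2.386×10⁹)^(1/4).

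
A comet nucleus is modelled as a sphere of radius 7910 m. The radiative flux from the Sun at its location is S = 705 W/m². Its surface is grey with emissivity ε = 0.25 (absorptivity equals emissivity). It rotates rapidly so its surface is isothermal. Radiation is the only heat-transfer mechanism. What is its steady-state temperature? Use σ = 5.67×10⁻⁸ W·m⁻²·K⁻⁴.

T ≈ 236 K

At equilibrium, absorbed power = emitted power.
Absorbing cross-section = πr² = 1.966×10⁸ m²; emitting surface = 4πr² = 7.863×10⁸ m² (ratio 4).
εS·A_cross = εσ·A_surf·T⁴  ⇒  T⁴ = S/(4σ)   (ε cancels).
T⁴ = 705/(4·5.67×10⁻⁸) = 3.108×10⁹ K⁴.
T = (3.108×10⁹)^(1/4).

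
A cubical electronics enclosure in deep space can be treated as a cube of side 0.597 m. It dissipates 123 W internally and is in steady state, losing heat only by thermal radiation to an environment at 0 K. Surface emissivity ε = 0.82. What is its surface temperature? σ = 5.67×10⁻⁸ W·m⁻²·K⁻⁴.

Steady state: internal power = radiated power, P = εσA T⁴.
Radiating area A = 6L² = 2.138 m².
T⁴ = P/(εσA) = 123/(0.82·5.67×10⁻⁸·2.138) = 1.237×10⁹ K⁴.
T = (1.237×10⁹)^(1/4).

T ≈ 188 K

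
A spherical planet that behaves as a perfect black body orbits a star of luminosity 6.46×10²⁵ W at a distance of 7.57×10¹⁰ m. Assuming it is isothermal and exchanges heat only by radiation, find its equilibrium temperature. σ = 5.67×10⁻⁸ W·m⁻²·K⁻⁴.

First find the stellar flux at distance d: S = L/(4πd²) = 6.46×10²⁵/(4π·(7.57×10¹⁰)²) = 897.1 W/m².
For an isothermal sphere, absorbed (1−a)S·πr² = emitted σ·4πr²·T⁴, so T⁴ = (1−a)S/(4σ).
T⁴ = 1.00·897.1/(4·5.67×10⁻⁸) = 3.955×10⁹ K⁴.

T ≈ 251 K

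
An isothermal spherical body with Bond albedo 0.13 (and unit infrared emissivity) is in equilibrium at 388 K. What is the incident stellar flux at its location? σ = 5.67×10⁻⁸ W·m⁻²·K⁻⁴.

S ≈ 5910 W/m²

(1−a)S·πr² = σ·4πr²·T⁴ ⇒ S = 4σT⁴/(1−a).
S = 4·5.67×10⁻⁸·2.266×10¹⁰/0.870.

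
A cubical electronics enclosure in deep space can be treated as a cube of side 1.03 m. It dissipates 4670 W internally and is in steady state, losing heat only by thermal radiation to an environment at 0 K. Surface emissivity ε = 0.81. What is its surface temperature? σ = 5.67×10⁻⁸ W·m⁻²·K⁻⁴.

Steady state: internal power = radiated power, P = εσA T⁴.
Radiating area A = 6L² = 6.365 m².
T⁴ = P/(εσA) = 4670/(0.81·5.67×10⁻⁸·6.365) = 1.597×10¹⁰ K⁴.
T = (1.597×10¹⁰)^(1/4).

T ≈ 356 K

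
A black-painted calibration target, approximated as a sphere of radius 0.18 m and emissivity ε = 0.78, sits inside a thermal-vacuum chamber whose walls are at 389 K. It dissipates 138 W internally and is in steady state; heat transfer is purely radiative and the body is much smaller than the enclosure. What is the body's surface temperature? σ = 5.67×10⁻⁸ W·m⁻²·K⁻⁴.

T ≈ 418 K

For a small grey body in a large enclosure, net radiated power = εσA(T⁴ − T_w⁴).
Steady state: P = εσA(T⁴ − T_w⁴) with A = 4πr² = 0.4072 m².
T⁴ = P/(εσA) + T_w⁴ = 138/(0.78·5.67×10⁻⁸·0.4072) + (389)⁴
    = 7.664×10⁹ + 2.290×10¹⁰ = 3.056×10¹⁰ K⁴.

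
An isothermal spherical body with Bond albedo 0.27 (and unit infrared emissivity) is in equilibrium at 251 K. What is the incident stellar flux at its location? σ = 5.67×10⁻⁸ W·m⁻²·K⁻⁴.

(1−a)S·πr² = σ·4πr²·T⁴ ⇒ S = 4σT⁴/(1−a).
S = 4·5.67×10⁻⁸·3.969×10⁹/0.730.

S ≈ 1230 W/m²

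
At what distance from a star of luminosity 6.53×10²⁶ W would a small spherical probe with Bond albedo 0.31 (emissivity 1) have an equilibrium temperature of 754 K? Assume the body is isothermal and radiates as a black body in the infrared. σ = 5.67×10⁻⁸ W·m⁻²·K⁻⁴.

d ≈ 2.21×10¹⁰ m

For an isothermal black-emitting sphere, (1−a)S·πr² = σ·4πr²·T⁴ ⇒ S = 4σT⁴/(1−a).
S = 4·5.67×10⁻⁸·(754)⁴/0.690 = 1.062×10⁵ W/m².
Flux falls as S = L/(4πd²), so d = √(L/(4πS)) = √(6.53×10²⁶/(4π·1.062×10⁵)).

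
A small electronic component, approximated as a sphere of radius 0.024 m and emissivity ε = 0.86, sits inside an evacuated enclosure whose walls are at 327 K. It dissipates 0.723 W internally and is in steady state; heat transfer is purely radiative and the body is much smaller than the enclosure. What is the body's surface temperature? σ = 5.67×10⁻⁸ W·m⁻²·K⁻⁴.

T ≈ 341 K

For a small grey body in a large enclosure, net radiated power = εσA(T⁴ − T_w⁴).
Steady state: P = εσA(T⁴ − T_w⁴) with A = 4πr² = 0.007238 m².
T⁴ = P/(εσA) + T_w⁴ = 0.723/(0.86·5.67×10⁻⁸·0.007238) + (327)⁴
    = 2.048×10⁹ + 1.143×10¹⁰ = 1.348×10¹⁰ K⁴.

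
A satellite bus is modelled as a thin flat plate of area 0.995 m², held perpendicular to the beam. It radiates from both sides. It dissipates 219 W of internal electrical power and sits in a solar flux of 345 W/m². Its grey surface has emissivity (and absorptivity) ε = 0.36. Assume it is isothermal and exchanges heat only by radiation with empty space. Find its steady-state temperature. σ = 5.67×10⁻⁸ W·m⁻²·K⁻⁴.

T ≈ 303 K

At steady state, absorbed solar power + internal power = radiated power.
Absorbed: α·S·A_cross = 0.36·345·0.9950 = 123.6 W (cross-section A).
Total input = 123.6 + 219 = 342.6 W.
Radiated: εσ·A_surf·T⁴ with A_surf = 2A = 1.990 m².
T⁴ = 342.6/(0.36·5.67×10⁻⁸·1.990) = 8.434×10⁹ K⁴.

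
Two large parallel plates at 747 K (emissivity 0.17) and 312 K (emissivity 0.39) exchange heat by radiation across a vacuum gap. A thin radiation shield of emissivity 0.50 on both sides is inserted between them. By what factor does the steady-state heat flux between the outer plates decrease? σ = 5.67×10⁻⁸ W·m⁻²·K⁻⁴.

factor ≈ 1.40

Without shield: q₀ = σΔ(T⁴)/(1/ε₁+1/ε₂−1) with denominator 7.446.
With shield the two gaps are in series; the resistances add: (1/ε₁+1/ε_s−1)+(1/ε_s+1/ε₂−1) = 6.882+3.564 = 10.45.
Heat-flux ratio q₀/q = 10.45/7.446.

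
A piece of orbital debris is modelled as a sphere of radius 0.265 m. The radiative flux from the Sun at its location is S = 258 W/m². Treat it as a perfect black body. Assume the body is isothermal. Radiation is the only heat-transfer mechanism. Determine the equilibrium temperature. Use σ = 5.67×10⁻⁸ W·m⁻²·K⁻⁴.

T ≈ 184 K

At equilibrium, absorbed power = emitted power.
Absorbing cross-section = πr² = 0.2206 m²; emitting surface = 4πr² = 0.8825 m² (ratio 4).
S·A_cross = εσ·A_surf·T⁴  ⇒  T⁴ = S/(4σ).
T⁴ = 1.00·258/(4·5.67×10⁻⁸) = 1.138×10⁹ K⁴.
T = (1.138×10⁹)^(1/4).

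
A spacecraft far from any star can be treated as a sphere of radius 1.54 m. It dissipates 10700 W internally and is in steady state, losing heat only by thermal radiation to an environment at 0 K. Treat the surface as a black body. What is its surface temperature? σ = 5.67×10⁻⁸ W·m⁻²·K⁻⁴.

Steady state: internal power = radiated power, P = εσA T⁴.
Radiating area A = 4πr² = 29.80 m².
T⁴ = P/(εσA) = 10700/(1.0·5.67×10⁻⁸·29.80) = 6.332×10⁹ K⁴.
T = (6.332×10⁹)^(1/4).

T ≈ 282 K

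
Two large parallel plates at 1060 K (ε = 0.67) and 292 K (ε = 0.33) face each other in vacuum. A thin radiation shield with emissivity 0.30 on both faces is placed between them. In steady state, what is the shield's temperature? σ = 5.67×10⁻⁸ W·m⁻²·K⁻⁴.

In steady state the net flux on the hot side equals that on the cold side.
σ(T₁⁴−T_s⁴)/D₁ = σ(T_s⁴−T₂⁴)/D₂, with D₁ = 1/ε₁+1/ε_s−1 = 3.826, D₂ = 1/ε_s+1/ε₂−1 = 5.364.
Solve for T_s⁴: T_s⁴ = (D₂·T₁⁴ + D₁·T₂⁴)/(D₁+D₂) = 7.399×10¹¹ K⁴.

T_s ≈ 927 K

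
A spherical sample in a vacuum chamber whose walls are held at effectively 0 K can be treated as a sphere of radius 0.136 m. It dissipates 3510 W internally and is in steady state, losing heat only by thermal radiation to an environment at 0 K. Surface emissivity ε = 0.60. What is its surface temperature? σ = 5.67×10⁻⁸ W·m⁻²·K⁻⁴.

Steady state: internal power = radiated power, P = εσA T⁴.
Radiating area A = 4πr² = 0.2324 m².
T⁴ = P/(εσA) = 3510/(0.60·5.67×10⁻⁸·0.2324) = 4.439×10¹¹ K⁴.
T = (4.439×10¹¹)^(1/4).

T ≈ 816 K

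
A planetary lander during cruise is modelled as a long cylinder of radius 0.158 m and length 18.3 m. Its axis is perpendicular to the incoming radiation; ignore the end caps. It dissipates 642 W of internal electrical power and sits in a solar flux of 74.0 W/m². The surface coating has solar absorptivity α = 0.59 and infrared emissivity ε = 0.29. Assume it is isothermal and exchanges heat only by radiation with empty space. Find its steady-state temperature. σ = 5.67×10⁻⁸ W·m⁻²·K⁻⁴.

At steady state, absorbed solar power + internal power = radiated power.
Absorbed: α·S·A_cross = 0.59·74.0·5.783 = 252.5 W (cross-section 2rL).
Total input = 252.5 + 642 = 894.5 W.
Radiated: εσ·A_surf·T⁴ with A_surf = 2πrL = 18.17 m².
T⁴ = 894.5/(0.29·5.67×10⁻⁸·18.17) = 2.994×10⁹ K⁴.

T ≈ 234 K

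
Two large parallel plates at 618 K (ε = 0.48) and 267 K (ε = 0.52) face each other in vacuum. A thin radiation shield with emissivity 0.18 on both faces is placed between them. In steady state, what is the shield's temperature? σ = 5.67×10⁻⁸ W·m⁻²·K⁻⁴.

In steady state the net flux on the hot side equals that on the cold side.
σ(T₁⁴−T_s⁴)/D₁ = σ(T_s⁴−T₂⁴)/D₂, with D₁ = 1/ε₁+1/ε_s−1 = 6.639, D₂ = 1/ε_s+1/ε₂−1 = 6.479.
Solve for T_s⁴: T_s⁴ = (D₂·T₁⁴ + D₁·T₂⁴)/(D₁+D₂) = 7.461×10¹⁰ K⁴.

T_s ≈ 523 K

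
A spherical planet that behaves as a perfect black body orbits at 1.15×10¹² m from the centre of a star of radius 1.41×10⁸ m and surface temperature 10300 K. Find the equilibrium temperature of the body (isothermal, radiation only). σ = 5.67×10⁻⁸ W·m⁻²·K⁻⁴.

T ≈ 80.6 K

The star's surface emits σT_*⁴; at distance d the flux is S = σT_*⁴(R_*/d)².
S = 5.67×10⁻⁸·(10300)⁴·(1.41×10⁸/1.15×10¹²)² = 9.593 W/m².
For an isothermal sphere T⁴ = (1−a)S/(4σ) = 4.230×10⁷ K⁴.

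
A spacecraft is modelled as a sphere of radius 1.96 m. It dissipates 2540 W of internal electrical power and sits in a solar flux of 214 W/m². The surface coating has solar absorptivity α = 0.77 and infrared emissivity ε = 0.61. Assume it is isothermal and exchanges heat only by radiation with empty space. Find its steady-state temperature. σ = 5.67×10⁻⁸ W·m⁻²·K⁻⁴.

T ≈ 228 K

At steady state, absorbed solar power + internal power = radiated power.
Absorbed: α·S·A_cross = 0.77·214·12.07 = 1989 W (cross-section πr²).
Total input = 1989 + 2540 = 4529 W.
Radiated: εσ·A_surf·T⁴ with A_surf = 4πr² = 48.27 m².
T⁴ = 4529/(0.61·5.67×10⁻⁸·48.27) = 2.712×10⁹ K⁴.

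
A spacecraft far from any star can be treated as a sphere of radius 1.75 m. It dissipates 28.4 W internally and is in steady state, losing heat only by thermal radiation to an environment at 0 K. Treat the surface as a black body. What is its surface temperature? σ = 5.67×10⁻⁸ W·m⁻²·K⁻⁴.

Steady state: internal power = radiated power, P = εσA T⁴.
Radiating area A = 4πr² = 38.48 m².
T⁴ = P/(εσA) = 28.4/(1.0·5.67×10⁻⁸·38.48) = 1.302×10⁷ K⁴.
T = (1.302×10⁷)^(1/4).

T ≈ 60.1 K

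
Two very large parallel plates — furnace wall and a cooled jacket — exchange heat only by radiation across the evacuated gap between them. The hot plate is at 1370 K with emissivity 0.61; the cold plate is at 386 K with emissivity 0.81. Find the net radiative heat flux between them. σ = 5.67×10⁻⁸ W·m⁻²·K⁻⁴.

q ≈ 1.06×10⁵ W/m²

For two infinite grey parallel plates, q = σ(T₁⁴ − T₂⁴)/(1/ε₁ + 1/ε₂ − 1).
T₁⁴ − T₂⁴ = 3.523×10¹² − 2.220×10¹⁰ = 3.501×10¹² K⁴.
1/ε₁ + 1/ε₂ − 1 = 1.639 + 1.235 − 1 = 1.874.
q = 5.67×10⁻⁸ × 3.501×10¹² / 1.874.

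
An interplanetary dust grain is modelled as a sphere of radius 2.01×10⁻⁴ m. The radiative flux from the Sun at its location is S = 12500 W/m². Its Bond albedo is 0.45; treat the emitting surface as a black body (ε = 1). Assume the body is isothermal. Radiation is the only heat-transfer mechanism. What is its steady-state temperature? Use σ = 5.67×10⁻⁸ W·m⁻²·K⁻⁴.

At equilibrium, absorbed power = emitted power.
Absorbing cross-section = πr² = 1.269×10⁻⁷ m²; emitting surface = 4πr² = 5.077×10⁻⁷ m² (ratio 4).
(1−a)S·A_cross = εσ·A_surf·T⁴  ⇒  T⁴ = (1−a)S/(4σ).
T⁴ = 0.550·12500/(4·5.67×10⁻⁸) = 3.031×10¹⁰ K⁴.
T = (3.031×10¹⁰)^(1/4).

T ≈ 417 K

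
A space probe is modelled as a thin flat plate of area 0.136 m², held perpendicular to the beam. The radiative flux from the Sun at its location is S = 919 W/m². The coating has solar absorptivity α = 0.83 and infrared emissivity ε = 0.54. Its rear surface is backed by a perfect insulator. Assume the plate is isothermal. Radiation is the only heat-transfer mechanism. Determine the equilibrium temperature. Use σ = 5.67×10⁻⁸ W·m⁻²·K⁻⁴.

At equilibrium, absorbed power = emitted power.
Absorbing cross-section = A = 0.1360 m²; emitting surface = A = 0.1360 m² (ratio 1).
αS·A_cross = εσ·A_surf·T⁴  ⇒  T⁴ = αS/(ε·1σ).
T⁴ = 0.830·919/(0.54·1·5.67×10⁻⁸) = 2.491×10¹⁰ K⁴.
T = (2.491×10¹⁰)^(1/4).

T ≈ 397 K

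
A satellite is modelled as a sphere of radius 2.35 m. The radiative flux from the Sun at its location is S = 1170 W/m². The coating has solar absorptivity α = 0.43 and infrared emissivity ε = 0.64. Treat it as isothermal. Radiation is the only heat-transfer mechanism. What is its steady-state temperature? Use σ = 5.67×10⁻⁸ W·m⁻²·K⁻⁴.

At equilibrium, absorbed power = emitted power.
Absorbing cross-section = πr² = 17.35 m²; emitting surface = 4πr² = 69.40 m² (ratio 4).
αS·A_cross = εσ·A_surf·T⁴  ⇒  T⁴ = αS/(ε·4σ).
T⁴ = 0.430·1170/(0.64·4·5.67×10⁻⁸) = 3.466×10⁹ K⁴.
T = (3.466×10⁹)^(1/4).

T ≈ 243 K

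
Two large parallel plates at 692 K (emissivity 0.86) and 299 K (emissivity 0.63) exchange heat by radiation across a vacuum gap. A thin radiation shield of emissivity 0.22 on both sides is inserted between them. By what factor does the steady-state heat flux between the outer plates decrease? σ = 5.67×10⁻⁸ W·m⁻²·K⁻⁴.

factor ≈ 5.62

Without shield: q₀ = σΔ(T⁴)/(1/ε₁+1/ε₂−1) with denominator 1.750.
With shield the two gaps are in series; the resistances add: (1/ε₁+1/ε_s−1)+(1/ε_s+1/ε₂−1) = 4.708+5.133 = 9.841.
Heat-flux ratio q₀/q = 9.841/1.750.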